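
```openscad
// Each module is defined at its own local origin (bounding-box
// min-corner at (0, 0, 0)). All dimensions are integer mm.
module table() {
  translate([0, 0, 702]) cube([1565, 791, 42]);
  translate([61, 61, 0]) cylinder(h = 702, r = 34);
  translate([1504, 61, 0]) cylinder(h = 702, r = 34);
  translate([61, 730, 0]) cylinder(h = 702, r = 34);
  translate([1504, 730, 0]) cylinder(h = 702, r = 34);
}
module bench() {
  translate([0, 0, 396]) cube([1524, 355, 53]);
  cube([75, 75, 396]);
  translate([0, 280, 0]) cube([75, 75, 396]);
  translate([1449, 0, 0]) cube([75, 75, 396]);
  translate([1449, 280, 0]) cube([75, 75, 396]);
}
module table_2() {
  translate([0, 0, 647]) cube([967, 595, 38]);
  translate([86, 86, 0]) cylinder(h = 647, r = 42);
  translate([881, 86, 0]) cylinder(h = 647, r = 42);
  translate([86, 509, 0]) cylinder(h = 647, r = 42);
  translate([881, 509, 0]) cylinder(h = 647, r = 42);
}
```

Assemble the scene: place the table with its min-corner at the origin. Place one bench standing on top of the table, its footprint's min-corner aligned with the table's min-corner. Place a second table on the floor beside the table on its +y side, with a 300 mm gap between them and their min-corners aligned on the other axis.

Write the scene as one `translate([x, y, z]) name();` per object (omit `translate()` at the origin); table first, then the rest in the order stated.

table();
translate([0, 0, 744]) bench();
translate([0, 1091, 0]) table_2();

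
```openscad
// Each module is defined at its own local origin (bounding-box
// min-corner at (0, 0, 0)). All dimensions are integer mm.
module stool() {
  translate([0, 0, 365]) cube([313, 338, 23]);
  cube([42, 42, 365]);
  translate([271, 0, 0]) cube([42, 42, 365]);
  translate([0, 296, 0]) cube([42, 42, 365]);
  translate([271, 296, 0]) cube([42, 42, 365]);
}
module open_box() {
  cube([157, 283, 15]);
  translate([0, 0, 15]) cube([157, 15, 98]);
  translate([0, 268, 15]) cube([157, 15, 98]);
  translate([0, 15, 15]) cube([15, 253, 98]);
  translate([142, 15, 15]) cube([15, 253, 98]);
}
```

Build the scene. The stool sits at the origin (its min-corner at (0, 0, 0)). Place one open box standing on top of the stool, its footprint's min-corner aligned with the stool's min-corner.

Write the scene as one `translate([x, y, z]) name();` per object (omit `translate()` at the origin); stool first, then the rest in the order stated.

stool();
translate([0, 0, 388]) open_box();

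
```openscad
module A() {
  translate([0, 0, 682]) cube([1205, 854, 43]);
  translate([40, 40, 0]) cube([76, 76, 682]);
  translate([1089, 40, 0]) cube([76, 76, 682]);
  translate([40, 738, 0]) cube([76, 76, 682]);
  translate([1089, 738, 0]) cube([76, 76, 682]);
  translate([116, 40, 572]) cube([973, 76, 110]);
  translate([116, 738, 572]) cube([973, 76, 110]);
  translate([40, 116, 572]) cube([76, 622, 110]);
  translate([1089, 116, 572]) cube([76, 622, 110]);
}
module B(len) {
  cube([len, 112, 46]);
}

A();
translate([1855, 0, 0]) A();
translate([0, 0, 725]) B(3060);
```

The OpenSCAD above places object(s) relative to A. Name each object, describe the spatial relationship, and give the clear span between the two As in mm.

A is a table. B is a beam. A beam spans the tops of two tables. The clear span between the two tables is 650 mm.

Second table starts at x = 1855; first ends at x = 1205; clear span = 1855 − 1205 = 650 mm.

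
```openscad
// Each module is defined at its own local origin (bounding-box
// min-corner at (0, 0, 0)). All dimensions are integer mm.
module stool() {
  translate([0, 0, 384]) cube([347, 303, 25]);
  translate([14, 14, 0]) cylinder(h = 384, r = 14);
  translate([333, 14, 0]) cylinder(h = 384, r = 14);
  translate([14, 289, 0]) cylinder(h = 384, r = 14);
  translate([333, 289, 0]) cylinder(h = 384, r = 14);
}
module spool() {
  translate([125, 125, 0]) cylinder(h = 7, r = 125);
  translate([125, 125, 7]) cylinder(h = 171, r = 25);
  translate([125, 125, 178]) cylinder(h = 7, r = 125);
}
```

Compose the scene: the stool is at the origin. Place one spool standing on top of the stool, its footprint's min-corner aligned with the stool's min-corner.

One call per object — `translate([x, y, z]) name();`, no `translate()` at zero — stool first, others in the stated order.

stool();
translate([0, 0, 409]) spool();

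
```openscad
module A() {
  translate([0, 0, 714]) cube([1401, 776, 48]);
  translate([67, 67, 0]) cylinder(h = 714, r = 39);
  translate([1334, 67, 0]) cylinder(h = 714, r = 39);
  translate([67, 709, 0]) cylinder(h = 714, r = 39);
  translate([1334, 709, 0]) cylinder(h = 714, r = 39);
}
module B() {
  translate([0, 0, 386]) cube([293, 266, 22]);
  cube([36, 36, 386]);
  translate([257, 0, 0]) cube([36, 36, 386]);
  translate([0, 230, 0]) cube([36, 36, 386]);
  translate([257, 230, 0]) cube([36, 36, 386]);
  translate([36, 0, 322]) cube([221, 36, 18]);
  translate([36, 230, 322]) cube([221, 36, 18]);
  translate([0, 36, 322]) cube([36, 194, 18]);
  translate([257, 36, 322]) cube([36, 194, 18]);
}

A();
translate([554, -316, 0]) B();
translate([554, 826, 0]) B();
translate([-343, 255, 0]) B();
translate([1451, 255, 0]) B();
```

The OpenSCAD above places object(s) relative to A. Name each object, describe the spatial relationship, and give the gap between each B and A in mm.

Each stool's nearest face is 50 mm from the table's bounding box.

A is a table. B is a stool. Four stools sit around the table at the −y, +y, −x, +x sides. The gap between each stool and the table is 50 mm.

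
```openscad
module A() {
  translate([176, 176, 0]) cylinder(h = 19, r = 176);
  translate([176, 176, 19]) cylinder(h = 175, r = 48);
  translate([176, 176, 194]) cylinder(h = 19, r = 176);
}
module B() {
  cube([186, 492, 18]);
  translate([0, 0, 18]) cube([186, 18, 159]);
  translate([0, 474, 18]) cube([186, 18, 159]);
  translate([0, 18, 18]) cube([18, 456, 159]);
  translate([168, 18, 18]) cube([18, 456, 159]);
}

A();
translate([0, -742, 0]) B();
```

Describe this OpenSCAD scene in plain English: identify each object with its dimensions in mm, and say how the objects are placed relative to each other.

A is a spool: two coaxial disc flanges of radius 176 mm and thickness 19 mm, joined by a core cylinder of radius 48 mm and height 175 mm. The lower flange rests on z = 0 and the three cylinders share a vertical axis.

B is an open storage box with external size 186×492×177 mm and wall thickness 18 mm (the base is also 18 mm thick). The base covers the whole footprint; the four walls stand on the base, with the y-facing walls full-width and the x-facing walls fitting between their inner faces.

The open box is on the floor beside the spool on its −y side.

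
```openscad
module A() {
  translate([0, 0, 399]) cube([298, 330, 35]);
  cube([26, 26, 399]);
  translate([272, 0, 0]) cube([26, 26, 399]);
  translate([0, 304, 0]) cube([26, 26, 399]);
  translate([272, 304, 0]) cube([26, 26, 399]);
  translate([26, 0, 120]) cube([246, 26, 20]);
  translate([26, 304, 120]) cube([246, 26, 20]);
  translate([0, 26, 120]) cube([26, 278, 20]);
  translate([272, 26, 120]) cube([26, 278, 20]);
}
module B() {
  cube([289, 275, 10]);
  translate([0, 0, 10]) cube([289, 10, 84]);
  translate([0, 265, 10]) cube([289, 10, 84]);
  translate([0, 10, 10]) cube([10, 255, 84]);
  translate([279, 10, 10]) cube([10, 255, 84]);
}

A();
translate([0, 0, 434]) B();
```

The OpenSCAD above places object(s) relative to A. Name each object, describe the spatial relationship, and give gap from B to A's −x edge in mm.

The open box's min-x is at 0; the stool's min-x is 0; gap = 0 mm.

A is a stool. B is an open box. The open box is on top of the stool. The gap from the open box to the stool's −x edge is 0 mm.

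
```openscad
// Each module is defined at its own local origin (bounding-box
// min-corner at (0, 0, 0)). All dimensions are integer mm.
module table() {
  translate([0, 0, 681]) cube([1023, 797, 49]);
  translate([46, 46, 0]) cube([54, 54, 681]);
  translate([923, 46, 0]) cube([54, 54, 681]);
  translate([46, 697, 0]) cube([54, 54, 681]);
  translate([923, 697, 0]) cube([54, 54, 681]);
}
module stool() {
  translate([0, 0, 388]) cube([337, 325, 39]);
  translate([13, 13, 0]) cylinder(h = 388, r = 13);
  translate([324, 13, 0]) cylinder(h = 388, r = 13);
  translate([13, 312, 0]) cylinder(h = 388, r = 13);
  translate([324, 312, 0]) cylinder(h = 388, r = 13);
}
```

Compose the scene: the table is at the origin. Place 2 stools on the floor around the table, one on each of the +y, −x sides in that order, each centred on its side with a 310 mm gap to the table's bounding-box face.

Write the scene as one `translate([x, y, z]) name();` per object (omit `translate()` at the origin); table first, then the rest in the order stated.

table();
translate([343, 1107, 0]) stool();
translate([-647, 236, 0]) stool();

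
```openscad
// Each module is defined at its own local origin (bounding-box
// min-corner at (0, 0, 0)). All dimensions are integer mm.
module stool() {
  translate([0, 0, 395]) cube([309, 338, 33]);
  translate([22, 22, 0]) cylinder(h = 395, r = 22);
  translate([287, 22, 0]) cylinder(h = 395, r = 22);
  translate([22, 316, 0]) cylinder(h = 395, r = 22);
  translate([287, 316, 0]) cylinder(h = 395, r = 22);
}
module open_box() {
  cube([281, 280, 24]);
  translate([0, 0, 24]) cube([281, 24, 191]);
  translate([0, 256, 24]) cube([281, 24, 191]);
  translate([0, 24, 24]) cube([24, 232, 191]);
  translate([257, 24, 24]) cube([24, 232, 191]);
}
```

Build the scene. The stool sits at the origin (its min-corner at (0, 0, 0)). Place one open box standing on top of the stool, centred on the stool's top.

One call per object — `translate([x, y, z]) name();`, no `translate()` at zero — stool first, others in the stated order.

stool();
translate([14, 29, 428]) open_box();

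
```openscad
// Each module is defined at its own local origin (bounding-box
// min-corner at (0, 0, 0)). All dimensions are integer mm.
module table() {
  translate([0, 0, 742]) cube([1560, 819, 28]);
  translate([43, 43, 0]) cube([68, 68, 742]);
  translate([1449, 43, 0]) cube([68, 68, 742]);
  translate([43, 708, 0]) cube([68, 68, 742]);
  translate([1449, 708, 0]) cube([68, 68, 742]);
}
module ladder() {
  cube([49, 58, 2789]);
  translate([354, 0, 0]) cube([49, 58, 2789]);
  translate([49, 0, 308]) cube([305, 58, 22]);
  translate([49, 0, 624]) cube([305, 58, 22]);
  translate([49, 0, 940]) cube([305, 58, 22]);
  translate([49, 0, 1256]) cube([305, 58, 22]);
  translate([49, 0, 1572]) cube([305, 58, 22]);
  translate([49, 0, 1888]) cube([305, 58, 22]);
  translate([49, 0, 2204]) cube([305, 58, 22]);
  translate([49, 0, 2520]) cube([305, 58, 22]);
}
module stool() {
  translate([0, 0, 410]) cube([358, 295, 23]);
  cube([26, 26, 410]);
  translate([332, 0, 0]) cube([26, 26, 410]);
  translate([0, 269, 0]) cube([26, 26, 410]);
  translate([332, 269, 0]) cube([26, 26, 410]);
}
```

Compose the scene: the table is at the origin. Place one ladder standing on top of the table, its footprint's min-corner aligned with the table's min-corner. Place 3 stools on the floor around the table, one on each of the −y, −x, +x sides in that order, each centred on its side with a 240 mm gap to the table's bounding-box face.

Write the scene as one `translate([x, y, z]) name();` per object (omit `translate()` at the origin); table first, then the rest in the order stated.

table();
translate([0, 0, 770]) ladder();
translate([601, -535, 0]) stool();
translate([-598, 262, 0]) stool();
translate([1800, 262, 0]) stool();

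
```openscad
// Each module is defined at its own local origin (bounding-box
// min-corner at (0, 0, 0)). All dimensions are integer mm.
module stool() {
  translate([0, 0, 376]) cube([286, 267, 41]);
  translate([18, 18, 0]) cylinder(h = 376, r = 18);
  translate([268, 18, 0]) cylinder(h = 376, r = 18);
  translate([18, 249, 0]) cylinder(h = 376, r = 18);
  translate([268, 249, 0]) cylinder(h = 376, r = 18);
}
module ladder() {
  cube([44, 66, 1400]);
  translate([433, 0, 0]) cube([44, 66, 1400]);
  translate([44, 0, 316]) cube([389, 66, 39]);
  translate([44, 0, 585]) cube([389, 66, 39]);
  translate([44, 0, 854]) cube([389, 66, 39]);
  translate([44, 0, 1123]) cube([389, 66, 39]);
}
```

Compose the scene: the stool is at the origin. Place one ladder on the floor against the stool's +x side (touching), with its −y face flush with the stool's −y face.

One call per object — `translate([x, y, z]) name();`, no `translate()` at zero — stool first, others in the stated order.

stool();
translate([286, 0, 0]) ladder();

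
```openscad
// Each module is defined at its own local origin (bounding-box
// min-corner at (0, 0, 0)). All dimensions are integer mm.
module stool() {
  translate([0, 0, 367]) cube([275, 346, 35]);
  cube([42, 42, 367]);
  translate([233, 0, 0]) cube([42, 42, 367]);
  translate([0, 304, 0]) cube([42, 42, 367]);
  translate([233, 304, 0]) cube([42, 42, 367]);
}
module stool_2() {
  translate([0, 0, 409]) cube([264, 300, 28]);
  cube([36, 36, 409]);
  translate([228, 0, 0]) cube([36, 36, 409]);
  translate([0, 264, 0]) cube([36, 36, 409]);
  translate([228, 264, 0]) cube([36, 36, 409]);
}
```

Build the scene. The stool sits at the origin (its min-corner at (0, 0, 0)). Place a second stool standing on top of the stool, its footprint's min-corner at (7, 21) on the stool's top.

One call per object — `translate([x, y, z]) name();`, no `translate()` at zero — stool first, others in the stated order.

stool();
translate([7, 21, 402]) stool_2();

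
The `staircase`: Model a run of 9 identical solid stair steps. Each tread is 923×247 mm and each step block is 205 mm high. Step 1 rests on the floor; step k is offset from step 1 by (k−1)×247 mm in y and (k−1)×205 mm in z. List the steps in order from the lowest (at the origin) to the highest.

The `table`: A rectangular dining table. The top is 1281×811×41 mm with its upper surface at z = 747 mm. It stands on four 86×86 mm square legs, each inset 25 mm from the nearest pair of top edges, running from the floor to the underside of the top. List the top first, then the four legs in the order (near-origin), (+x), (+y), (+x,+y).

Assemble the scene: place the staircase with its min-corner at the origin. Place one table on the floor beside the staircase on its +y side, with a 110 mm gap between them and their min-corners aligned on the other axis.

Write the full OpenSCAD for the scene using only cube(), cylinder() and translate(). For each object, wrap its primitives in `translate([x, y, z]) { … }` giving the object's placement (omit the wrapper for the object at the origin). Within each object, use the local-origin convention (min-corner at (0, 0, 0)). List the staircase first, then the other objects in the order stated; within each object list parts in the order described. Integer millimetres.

cube([923, 247, 205]);
translate([0, 247, 205]) cube([923, 247, 205]);
translate([0, 494, 410]) cube([923, 247, 205]);
translate([0, 741, 615]) cube([923, 247, 205]);
translate([0, 988, 820]) cube([923, 247, 205]);
translate([0, 1235, 1025]) cube([923, 247, 205]);
translate([0, 1482, 1230]) cube([923, 247, 205]);
translate([0, 1729, 1435]) cube([923, 247, 205]);
translate([0, 1976, 1640]) cube([923, 247, 205]);
translate([0, 2333, 0]) {
  translate([0, 0, 706]) cube([1281, 811, 41]);
  translate([25, 25, 0]) cube([86, 86, 706]);
  translate([1170, 25, 0]) cube([86, 86, 706]);
  translate([25, 700, 0]) cube([86, 86, 706]);
  translate([1170, 700, 0]) cube([86, 86, 706]);
}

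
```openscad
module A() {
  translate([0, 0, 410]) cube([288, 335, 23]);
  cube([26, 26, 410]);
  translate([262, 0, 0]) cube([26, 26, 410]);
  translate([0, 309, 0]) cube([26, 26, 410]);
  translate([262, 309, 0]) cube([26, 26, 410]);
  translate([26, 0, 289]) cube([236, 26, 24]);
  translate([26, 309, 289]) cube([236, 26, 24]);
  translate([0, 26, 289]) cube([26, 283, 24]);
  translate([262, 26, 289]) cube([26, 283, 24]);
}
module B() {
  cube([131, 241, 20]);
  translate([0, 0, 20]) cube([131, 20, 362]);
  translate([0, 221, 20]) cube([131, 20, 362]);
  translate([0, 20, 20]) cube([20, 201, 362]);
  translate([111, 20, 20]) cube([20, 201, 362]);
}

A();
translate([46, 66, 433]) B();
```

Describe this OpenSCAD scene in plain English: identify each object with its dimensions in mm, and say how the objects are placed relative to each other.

A is a simple wooden stool: a rectangular seat 288 mm (x) by 335 mm (y), 23 mm thick, top face at z = 433 mm, on four square legs, each 26×26 mm in cross-section. The legs rest on z = 0, each flush with a corner of the seat. Four stretchers, 26 mm wide and 24 mm tall, connect adjacent legs with their undersides at z = 289 mm, each running between the inner faces of the legs it joins and aligned with the legs' outer faces on the other axis.

B is an open storage box with external size 131×241×382 mm and wall thickness 20 mm (the base is also 20 mm thick). The base covers the whole footprint; the four walls stand on the base, with the y-facing walls full-width and the x-facing walls fitting between their inner faces.

The open box is on top of the stool.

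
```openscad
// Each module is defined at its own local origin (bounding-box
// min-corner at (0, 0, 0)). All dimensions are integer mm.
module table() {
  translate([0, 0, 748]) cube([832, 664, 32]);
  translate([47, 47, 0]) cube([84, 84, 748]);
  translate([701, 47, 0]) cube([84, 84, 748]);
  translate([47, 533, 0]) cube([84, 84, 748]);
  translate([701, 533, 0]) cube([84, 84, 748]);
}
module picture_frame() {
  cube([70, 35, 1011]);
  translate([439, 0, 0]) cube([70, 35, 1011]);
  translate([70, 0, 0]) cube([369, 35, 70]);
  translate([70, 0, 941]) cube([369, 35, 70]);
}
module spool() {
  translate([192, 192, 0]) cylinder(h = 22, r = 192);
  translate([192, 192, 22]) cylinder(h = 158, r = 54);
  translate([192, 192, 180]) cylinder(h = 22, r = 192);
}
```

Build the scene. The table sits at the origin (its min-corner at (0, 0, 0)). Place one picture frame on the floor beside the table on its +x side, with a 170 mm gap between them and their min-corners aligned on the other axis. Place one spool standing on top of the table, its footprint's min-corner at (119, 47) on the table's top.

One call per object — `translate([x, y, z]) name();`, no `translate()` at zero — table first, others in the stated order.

table();
translate([1002, 0, 0]) picture_frame();
translate([119, 47, 780]) spool();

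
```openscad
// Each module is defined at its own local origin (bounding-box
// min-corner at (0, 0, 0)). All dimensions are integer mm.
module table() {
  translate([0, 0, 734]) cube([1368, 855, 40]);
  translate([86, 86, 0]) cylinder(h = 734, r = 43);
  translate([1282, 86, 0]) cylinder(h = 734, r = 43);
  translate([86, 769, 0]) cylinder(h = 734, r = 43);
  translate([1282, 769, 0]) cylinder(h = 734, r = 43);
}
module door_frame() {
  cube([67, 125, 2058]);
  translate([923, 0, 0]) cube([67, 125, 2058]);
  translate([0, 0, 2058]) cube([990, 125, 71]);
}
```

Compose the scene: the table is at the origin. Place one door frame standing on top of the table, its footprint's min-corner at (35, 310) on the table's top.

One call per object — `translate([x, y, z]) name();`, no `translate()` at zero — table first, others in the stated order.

table();
translate([35, 310, 774]) door_frame();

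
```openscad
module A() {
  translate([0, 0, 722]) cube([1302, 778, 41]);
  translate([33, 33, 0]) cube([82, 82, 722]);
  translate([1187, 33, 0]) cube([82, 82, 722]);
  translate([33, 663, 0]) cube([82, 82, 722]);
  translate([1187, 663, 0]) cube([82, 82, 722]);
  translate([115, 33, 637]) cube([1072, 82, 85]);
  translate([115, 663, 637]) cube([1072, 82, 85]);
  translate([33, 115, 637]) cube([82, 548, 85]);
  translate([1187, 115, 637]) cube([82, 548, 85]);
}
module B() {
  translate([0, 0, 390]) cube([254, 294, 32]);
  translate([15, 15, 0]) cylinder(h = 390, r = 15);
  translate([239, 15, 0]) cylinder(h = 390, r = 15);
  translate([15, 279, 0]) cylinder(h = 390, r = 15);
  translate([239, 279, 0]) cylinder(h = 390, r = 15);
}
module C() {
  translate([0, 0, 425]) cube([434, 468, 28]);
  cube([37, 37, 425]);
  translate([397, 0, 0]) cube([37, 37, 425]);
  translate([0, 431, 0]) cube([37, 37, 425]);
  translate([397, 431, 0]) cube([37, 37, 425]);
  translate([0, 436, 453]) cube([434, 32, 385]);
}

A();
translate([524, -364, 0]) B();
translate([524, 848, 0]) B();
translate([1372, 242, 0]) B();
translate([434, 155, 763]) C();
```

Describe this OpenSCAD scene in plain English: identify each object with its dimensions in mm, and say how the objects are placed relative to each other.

A is a table with a 1302×778 mm rectangular top, 41 mm thick, top surface at z = 763 mm, supported by four 82×82 mm square legs, each inset 33 mm from the nearest pair of top edges, running from the floor. Four apron rails, 82 mm thick and 85 mm tall, run between adjacent legs with their top edges flush with the underside of the top and their outer faces flush with the legs' outer faces.

B is a simple wooden stool: a rectangular seat 254 mm (x) by 294 mm (y), 32 mm thick, top face at z = 422 mm, on four round legs, each 30 mm in diameter. The legs rest on z = 0, each leg's axis is inset half a diameter from the nearest pair of seat edges (so the leg's bounding box is flush with the corner).

C is a chair: 434×468 mm seat, 28 mm thick, top at z = 453 mm, on four 37 mm square corner legs flush with the seat edges. A 32 mm thick backrest slab spans the full seat width, extending 385 mm above the seat top, its back face flush with the seat's +y edge.

Three stools sit around the table at the −y, +y, +x sides. The chair is on top of the table, centred.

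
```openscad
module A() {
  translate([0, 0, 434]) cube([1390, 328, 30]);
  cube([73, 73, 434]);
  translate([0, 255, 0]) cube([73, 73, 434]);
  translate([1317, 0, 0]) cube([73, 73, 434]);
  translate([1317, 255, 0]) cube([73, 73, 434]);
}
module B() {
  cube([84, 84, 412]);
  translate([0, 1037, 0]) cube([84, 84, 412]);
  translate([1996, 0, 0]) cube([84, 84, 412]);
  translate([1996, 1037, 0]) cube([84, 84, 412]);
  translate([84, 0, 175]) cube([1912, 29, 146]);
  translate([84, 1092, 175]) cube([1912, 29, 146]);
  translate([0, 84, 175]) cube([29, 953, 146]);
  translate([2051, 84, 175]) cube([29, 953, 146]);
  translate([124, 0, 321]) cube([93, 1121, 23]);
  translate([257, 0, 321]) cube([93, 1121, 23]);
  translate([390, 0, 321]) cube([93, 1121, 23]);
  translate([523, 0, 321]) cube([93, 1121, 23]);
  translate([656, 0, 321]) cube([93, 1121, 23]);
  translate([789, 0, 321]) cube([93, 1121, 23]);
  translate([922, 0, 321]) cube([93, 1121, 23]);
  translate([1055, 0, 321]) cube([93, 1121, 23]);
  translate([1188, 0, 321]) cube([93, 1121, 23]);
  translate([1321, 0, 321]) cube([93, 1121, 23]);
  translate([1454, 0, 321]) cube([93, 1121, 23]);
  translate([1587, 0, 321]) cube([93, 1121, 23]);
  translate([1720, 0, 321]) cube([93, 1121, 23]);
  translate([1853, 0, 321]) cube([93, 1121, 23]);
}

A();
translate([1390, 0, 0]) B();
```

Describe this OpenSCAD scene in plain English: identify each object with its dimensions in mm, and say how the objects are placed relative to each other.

A is a bench: a 1390×328 mm seat slab, 30 mm thick, top at z = 464 mm, on four 73×73 mm square legs flush with the seat corners and standing on z = 0.

B is a bed frame 2080 mm long (x) by 1121 mm wide (y). Four 84×84 mm corner posts, 412 mm tall, at the corners of the footprint. Four rails of 29 mm thickness and 146 mm height run between adjacent posts with their undersides at z = 175 mm, their outer faces flush with the outside of the frame (the two x-running rails run between the posts' inner faces; the two y-running rails run between the posts' inner faces). 14 slats, each 93 mm wide (x) and 23 mm thick, lie across the top of the two x-running rails, running the full 1121 mm width of the frame in y; the slats are evenly spaced along x between the inner faces of the end posts with equal gaps (rounded down to the nearest mm) at the −x end and between each pair — any rounding remainder accumulates at the +x end.

The bed frame is against the bench's +x side, with their −y faces flush.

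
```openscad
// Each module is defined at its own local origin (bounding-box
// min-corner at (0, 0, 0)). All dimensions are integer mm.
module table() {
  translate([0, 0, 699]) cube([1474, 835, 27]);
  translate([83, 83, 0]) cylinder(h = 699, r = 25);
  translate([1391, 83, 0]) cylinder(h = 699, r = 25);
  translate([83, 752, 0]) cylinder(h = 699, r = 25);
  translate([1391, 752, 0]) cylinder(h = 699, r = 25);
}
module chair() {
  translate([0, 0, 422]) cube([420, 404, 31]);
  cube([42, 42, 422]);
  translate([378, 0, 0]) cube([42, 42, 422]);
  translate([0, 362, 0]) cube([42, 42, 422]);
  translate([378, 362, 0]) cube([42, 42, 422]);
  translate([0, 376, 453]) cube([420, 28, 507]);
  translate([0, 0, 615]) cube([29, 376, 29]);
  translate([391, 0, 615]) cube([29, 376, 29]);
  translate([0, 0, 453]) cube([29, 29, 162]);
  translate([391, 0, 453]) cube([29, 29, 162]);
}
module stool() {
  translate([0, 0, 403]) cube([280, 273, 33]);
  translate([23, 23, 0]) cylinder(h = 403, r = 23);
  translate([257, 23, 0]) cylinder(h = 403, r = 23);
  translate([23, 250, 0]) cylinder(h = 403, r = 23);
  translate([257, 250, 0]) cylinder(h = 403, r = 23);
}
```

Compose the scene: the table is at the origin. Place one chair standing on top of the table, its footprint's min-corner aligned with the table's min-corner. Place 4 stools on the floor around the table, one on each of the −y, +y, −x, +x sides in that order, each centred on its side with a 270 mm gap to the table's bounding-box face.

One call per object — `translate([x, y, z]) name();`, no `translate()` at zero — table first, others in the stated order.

table();
translate([0, 0, 726]) chair();
translate([597, -543, 0]) stool();
translate([597, 1105, 0]) stool();
translate([-550, 281, 0]) stool();
translate([1744, 281, 0]) stool();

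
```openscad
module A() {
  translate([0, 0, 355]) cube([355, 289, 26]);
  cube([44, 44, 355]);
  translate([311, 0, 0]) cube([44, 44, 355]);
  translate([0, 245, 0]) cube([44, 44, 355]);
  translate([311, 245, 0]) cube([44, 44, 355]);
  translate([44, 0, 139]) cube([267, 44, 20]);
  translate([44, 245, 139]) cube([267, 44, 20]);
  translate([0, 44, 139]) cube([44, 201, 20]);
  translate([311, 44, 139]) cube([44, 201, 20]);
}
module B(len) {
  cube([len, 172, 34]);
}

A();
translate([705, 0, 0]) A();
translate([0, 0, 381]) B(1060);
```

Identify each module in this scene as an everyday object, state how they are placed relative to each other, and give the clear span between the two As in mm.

A is a stool. B is a beam. A beam spans the tops of two stools. The clear span between the two stools is 350 mm.

Second stool starts at x = 705; first ends at x = 355; clear span = 705 − 355 = 350 mm.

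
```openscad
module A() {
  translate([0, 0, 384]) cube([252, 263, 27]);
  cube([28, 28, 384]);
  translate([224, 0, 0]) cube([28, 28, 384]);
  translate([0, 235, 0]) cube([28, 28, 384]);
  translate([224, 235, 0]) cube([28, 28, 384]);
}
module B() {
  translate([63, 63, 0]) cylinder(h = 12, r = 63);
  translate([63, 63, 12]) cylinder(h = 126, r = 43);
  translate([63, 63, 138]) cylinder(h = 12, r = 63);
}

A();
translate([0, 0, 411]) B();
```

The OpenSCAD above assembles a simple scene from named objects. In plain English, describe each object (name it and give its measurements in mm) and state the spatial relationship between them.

A is a four-legged stool. The seat is a 252×263×27 mm slab whose top surface is at z = 411 mm; four square legs, each 28×28 mm in cross-section, run from the floor (z = 0) to the underside of the seat, each flush with a corner of the seat.

B is a spool: two coaxial disc flanges of radius 63 mm and thickness 12 mm, joined by a core cylinder of radius 43 mm and height 126 mm. The lower flange rests on z = 0 and the three cylinders share a vertical axis.

The spool is on top of the stool.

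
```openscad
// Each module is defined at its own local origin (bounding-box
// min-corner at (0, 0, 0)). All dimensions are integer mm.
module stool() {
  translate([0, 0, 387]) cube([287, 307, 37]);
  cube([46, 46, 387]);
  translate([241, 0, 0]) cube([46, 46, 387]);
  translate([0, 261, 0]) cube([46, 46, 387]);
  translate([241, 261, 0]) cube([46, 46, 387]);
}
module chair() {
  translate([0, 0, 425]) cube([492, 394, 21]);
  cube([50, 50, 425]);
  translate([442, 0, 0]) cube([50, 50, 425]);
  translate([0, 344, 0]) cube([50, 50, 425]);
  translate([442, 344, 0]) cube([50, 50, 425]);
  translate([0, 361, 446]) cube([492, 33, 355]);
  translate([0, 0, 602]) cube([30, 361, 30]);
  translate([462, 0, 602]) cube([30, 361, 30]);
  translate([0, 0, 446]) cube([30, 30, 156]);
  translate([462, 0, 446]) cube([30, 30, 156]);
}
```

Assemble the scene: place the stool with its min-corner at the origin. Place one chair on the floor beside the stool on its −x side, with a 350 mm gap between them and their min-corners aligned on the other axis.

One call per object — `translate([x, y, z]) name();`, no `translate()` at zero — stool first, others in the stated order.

stool();
translate([-842, 0, 0]) chair();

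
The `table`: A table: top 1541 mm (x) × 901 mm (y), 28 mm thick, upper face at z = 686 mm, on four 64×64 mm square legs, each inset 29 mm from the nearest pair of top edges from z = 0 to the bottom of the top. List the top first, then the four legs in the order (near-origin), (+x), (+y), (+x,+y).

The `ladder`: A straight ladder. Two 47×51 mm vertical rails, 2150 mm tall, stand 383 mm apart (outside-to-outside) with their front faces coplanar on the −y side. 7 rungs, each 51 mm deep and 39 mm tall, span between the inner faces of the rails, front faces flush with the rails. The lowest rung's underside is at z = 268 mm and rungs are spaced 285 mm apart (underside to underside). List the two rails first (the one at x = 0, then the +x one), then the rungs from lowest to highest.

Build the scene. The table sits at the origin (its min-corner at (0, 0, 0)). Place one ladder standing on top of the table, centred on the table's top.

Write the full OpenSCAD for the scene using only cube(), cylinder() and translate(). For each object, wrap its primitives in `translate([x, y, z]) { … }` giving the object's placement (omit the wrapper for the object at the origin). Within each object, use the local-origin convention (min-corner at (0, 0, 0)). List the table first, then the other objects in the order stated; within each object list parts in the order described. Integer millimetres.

translate([0, 0, 658]) cube([1541, 901, 28]);
translate([29, 29, 0]) cube([64, 64, 658]);
translate([1448, 29, 0]) cube([64, 64, 658]);
translate([29, 808, 0]) cube([64, 64, 658]);
translate([1448, 808, 0]) cube([64, 64, 658]);
translate([579, 425, 686]) {
  cube([47, 51, 2150]);
  translate([336, 0, 0]) cube([47, 51, 2150]);
  translate([47, 0, 268]) cube([289, 51, 39]);
  translate([47, 0, 553]) cube([289, 51, 39]);
  translate([47, 0, 838]) cube([289, 51, 39]);
  translate([47, 0, 1123]) cube([289, 51, 39]);
  translate([47, 0, 1408]) cube([289, 51, 39]);
  translate([47, 0, 1693]) cube([289, 51, 39]);
  translate([47, 0, 1978]) cube([289, 51, 39]);
}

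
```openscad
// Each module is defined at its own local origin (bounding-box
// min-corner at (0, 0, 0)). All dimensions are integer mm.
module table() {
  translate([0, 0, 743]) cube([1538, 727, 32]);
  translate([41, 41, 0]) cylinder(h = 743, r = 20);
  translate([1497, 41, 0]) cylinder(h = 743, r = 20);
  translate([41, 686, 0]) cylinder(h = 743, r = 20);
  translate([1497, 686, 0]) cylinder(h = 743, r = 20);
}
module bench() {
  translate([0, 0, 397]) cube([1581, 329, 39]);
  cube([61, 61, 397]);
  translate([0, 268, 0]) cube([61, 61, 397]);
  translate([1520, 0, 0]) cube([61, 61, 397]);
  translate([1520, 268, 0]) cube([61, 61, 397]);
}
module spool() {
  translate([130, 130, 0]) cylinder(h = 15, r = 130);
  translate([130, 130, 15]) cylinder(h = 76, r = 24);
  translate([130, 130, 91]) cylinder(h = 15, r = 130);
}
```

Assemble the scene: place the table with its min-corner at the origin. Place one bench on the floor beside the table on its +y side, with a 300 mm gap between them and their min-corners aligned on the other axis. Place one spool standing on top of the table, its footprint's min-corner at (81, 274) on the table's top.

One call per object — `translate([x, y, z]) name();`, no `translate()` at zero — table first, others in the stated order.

table();
translate([0, 1027, 0]) bench();
translate([81, 274, 775]) spool();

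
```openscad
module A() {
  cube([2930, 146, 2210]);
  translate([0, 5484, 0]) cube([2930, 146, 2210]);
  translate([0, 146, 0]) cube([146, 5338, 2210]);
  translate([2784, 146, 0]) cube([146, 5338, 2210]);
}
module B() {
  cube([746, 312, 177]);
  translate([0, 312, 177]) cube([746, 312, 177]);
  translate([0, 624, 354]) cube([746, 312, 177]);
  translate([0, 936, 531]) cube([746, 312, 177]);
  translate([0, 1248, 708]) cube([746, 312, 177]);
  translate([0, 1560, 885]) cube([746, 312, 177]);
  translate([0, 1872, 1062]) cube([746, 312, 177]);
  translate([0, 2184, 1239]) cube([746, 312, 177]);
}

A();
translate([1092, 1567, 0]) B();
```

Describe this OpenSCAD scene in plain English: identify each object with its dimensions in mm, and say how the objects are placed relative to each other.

A is a box-shaped house frame (walls only): outside footprint 2930×5630 mm, wall height 2210 mm, wall thickness 146 mm. The two y-facing walls run the full x-width; the two x-facing walls fit between the inner faces of the y-facing walls.

B is a straight staircase of 8 solid steps. Each step is 746 mm wide (x), 312 mm deep (y, the going) and 177 mm tall (the rise). The first step rests on the floor; each subsequent step sits one going further in +y and one rise higher in +z, directly behind and above the previous step with no overlap.

The staircase sits inside the house frame, centred.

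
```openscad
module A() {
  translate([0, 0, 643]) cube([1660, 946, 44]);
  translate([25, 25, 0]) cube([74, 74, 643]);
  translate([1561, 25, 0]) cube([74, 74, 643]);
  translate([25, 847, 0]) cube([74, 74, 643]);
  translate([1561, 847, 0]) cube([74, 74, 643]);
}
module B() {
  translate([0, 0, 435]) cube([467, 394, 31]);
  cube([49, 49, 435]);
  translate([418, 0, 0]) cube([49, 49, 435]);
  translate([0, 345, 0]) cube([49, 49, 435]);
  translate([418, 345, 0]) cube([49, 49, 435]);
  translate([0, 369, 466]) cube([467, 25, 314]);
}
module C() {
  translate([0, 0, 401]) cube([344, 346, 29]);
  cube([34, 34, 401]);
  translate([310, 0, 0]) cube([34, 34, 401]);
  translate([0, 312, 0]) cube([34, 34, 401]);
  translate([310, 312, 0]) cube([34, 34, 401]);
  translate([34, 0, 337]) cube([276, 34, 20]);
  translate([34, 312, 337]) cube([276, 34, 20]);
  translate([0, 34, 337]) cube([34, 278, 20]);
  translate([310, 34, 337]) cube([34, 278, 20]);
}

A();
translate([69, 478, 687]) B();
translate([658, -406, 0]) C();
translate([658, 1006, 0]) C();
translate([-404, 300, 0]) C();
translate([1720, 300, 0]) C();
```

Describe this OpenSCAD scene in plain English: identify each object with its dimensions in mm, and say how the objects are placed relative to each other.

A is a table with a 1660×946 mm rectangular top, 44 mm thick, top surface at z = 687 mm, supported by four 74×74 mm square legs, each inset 25 mm from the nearest pair of top edges, running from the floor.

B is a chair. The seat is a 467×394×31 mm slab with its top at z = 466 mm, on four 49×49 mm corner legs (flush with the seat edges, standing on z = 0). A flat backrest 25 mm thick, 314 mm tall, spans the full seat width and rises from the seat top along its +y edge, rear face flush with the rear of the seat.

C is a four-legged stool. The seat is 344×346 mm, 29 mm thick, top at z = 430 mm. It stands on four square legs, each 34×34 mm in cross-section, from z = 0 to the seat underside, each flush with a corner of the seat. Four stretchers, 34 mm wide and 20 mm tall, connect adjacent legs with their undersides at z = 337 mm, each running between the inner faces of the legs it joins and aligned with the legs' outer faces on the other axis.

The chair is on top of the table. Four stools sit around the table at the −y, +y, −x, +x sides.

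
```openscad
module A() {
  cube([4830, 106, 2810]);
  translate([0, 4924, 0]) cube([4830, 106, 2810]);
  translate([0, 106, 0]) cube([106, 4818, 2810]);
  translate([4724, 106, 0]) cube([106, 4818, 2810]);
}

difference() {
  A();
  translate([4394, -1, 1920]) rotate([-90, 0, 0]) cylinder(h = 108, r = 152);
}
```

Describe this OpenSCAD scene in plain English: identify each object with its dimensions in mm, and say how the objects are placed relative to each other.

A is a box-shaped house frame (walls only): outside footprint 4830×5030 mm, wall height 2810 mm, wall thickness 106 mm. The two y-facing walls run the full x-width; the two x-facing walls fit between the inner faces of the y-facing walls.

The house frame has a circular hole of radius 152 mm through its front wall, centred at (x = 4394, z = 1920).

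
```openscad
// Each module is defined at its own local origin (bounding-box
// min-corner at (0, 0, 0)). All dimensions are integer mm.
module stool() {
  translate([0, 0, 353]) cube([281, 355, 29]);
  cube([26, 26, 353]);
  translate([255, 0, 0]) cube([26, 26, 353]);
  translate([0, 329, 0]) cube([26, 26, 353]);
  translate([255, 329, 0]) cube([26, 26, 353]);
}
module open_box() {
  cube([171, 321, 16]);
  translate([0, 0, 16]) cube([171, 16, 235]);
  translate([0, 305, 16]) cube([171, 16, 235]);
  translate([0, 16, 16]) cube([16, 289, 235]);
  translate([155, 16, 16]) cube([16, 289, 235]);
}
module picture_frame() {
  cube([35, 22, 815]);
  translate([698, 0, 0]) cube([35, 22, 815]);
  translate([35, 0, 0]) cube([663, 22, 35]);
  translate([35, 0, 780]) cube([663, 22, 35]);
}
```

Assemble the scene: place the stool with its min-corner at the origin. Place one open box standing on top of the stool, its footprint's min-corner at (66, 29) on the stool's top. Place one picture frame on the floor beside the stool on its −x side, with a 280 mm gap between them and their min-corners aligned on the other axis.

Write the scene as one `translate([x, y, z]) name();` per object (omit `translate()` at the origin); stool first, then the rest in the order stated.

stool();
translate([66, 29, 382]) open_box();
translate([-1013, 0, 0]) picture_frame();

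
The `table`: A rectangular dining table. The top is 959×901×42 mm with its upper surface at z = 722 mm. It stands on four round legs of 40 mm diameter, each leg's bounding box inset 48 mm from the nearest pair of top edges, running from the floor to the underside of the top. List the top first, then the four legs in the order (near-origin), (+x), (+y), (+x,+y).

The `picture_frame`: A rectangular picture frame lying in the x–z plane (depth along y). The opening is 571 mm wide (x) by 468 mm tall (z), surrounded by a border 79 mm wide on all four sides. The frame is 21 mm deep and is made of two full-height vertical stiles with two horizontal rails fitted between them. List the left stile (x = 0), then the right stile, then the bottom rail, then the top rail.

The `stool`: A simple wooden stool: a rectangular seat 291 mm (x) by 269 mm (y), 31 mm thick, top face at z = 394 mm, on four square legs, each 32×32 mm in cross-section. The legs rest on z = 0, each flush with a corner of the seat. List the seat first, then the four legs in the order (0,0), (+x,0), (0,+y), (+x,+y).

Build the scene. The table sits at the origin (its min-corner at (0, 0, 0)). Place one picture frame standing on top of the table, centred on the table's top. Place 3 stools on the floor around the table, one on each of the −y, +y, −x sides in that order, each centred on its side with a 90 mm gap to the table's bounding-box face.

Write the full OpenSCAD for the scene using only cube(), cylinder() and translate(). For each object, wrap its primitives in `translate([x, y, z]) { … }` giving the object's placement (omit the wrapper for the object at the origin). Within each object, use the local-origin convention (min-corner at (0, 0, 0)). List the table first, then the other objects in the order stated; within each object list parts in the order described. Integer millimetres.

translate([0, 0, 680]) cube([959, 901, 42]);
translate([68, 68, 0]) cylinder(h = 680, r = 20);
translate([891, 68, 0]) cylinder(h = 680, r = 20);
translate([68, 833, 0]) cylinder(h = 680, r = 20);
translate([891, 833, 0]) cylinder(h = 680, r = 20);
translate([115, 440, 722]) {
  cube([79, 21, 626]);
  translate([650, 0, 0]) cube([79, 21, 626]);
  translate([79, 0, 0]) cube([571, 21, 79]);
  translate([79, 0, 547]) cube([571, 21, 79]);
}
translate([334, -359, 0]) {
  translate([0, 0, 363]) cube([291, 269, 31]);
  cube([32, 32, 363]);
  translate([259, 0, 0]) cube([32, 32, 363]);
  translate([0, 237, 0]) cube([32, 32, 363]);
  translate([259, 237, 0]) cube([32, 32, 363]);
}
translate([334, 991, 0]) {
  translate([0, 0, 363]) cube([291, 269, 31]);
  cube([32, 32, 363]);
  translate([259, 0, 0]) cube([32, 32, 363]);
  translate([0, 237, 0]) cube([32, 32, 363]);
  translate([259, 237, 0]) cube([32, 32, 363]);
}
translate([-381, 316, 0]) {
  translate([0, 0, 363]) cube([291, 269, 31]);
  cube([32, 32, 363]);
  translate([259, 0, 0]) cube([32, 32, 363]);
  translate([0, 237, 0]) cube([32, 32, 363]);
  translate([259, 237, 0]) cube([32, 32, 363]);
}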